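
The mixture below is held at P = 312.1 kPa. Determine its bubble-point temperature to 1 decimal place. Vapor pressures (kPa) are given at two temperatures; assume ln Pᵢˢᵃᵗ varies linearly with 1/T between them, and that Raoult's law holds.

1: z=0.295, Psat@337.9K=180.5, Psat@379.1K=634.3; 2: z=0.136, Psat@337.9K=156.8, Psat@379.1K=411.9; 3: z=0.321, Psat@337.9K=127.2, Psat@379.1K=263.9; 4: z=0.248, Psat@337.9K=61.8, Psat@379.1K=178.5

Bubble-point temperature: ΣzᵢPᵢˢᵃᵗ(T) = P. Interpolate ln Pᵢˢᵃᵗ = aᵢ + bᵢ/T.
  T = 337.9 K: ΣzᵢPᵢˢᵃᵗ = 130.73 kPa
  T = 379.1 K: ΣzᵢPᵢˢᵃᵗ = 372.12 kPa
  T = 358.5 K: ΣzᵢPᵢˢᵃᵗ = 225.94 kPa
  T = 368.8 K: ΣzᵢPᵢˢᵃᵗ = 291.60 kPa
  T = 374.0 K: ΣzᵢPᵢˢᵃᵗ = 330.25 kPa
  T = 371.4 K: ΣzᵢPᵢˢᵃᵗ = 310.44 kPa
Interpolating between 371.4 K and 374.0 K gives T ≈ 371.6 K.

T = 371.6 K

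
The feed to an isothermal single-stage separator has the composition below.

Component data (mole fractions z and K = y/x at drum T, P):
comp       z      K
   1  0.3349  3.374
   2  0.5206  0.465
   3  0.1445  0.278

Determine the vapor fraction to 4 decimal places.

Rachford–Rice: g(ψ) = Σ zᵢ(Kᵢ−1)/(1+ψ(Kᵢ−1)) = 0.
Check two-phase: ΣzᵢKᵢ = 1.4122 > 1 and Σzᵢ/Kᵢ = 1.7386 > 1, so g(0) = 0.4122 > 0 and g(1) = -0.7386 < 0.
Newton–Raphson from ψ = 0.42:
  ψ = 0.4200: g = -0.11087, g' = -0.8763 → ψ = 0.2935
  ψ = 0.2935: g = 0.00581, g' = -0.9866 → ψ = 0.2994
Converged at ψ = 0.2994.

ψ = 0.2994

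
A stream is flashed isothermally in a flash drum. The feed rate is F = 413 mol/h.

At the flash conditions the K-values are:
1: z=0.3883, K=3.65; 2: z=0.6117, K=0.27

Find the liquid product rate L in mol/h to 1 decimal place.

L = 288.7 mol/h

Let ψ = V/F and solve Σ zᵢ(Kᵢ−1)/(1+ψ(Kᵢ−1)) = 0.
Feasibility: ΣzᵢKᵢ = 1.5825, Σzᵢ/Kᵢ = 2.3719 — both > 1, two phases present.
Newton–Raphson from ψ = 0.37:
  ψ = 0.3700: g = -0.09222, g' = -1.3071 → ψ = 0.2994
  ψ = 0.2994: g = 0.00227, g' = -1.3816 → ψ = 0.3011
Converged at ψ = 0.3011.
Then V = ψ·F = 0.3011·413 = 124.3 mol/h and L = F − V = 288.7 mol/h.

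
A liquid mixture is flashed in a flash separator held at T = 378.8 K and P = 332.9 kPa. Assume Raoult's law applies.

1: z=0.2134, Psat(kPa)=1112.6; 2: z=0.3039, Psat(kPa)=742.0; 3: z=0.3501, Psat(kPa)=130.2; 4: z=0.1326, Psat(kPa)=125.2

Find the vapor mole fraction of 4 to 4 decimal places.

y_4 = 0.0755

Raoult's law: Kᵢ = Pᵢˢᵃᵗ/P = Pᵢˢᵃᵗ/332.9.
  K_1 = 1112.6/332.9 = 3.342145, K_2 = 742.0/332.9 = 2.228898, K_3 = 130.2/332.9 = 0.391108, K_4 = 125.2/332.9 = 0.376089
Material balance + equilibrium reduce to Σ zᵢ(Kᵢ−1)/(1+ψ(Kᵢ−1)) = 0.
Check two-phase: ΣzᵢKᵢ = 1.5774 > 1 and Σzᵢ/Kᵢ = 1.4479 > 1, so g(0) = 0.5774 > 0 and g(1) = -0.4479 < 0.
Newton–Raphson from ψ = 0.45:
  ψ = 0.4500: g = 0.07517, g' = -0.8138 → ψ = 0.5424
  ψ = 0.5424: g = 0.00093, g' = -0.7996 → ψ = 0.5435
Converged at ψ = 0.5435.
Compositions from xᵢ = zᵢ/(1+ψ(Kᵢ−1)), yᵢ = Kᵢxᵢ:
  1: x = 0.0939, y = 0.3138
  2: x = 0.1822, y = 0.4061
  3: x = 0.5233, y = 0.2047
  4: x = 0.2006, y = 0.0755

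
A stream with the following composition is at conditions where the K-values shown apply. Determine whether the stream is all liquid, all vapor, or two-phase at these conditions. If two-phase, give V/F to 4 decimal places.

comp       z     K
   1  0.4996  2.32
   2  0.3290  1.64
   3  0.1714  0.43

ΣzᵢKᵢ = 1.7723; Σzᵢ/Kᵢ = 0.8146.
Since Σzᵢ/Kᵢ < 1 the mixture is above its dew point — single vapor phase.

all vapor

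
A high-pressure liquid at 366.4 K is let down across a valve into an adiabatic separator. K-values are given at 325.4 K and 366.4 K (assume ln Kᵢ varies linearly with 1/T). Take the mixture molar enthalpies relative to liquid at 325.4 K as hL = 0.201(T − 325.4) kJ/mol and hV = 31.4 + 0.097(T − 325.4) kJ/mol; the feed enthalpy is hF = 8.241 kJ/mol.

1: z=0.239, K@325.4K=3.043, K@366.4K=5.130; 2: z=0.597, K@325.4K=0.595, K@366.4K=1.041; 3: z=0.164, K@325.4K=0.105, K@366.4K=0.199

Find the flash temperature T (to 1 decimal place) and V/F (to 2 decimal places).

Adiabatic flash: solve Rachford–Rice at each trial T, then check hF = ψ·hV(T) + (1−ψ)·hL(T).
  T = 325.4 K: K = (3.043, 0.595, 0.105), RR gives ψ = 0.092, H_out = 2.887 kJ/mol
  T = 366.4 K: K = (5.130, 1.041, 0.199), RR gives ψ = 0.673, H_out = 26.503 kJ/mol
  T = 345.9 K: K = (4.013, 0.800, 0.147), RR gives ψ = 0.380, H_out = 15.232 kJ/mol
  T = 335.6 K: K = (3.507, 0.693, 0.125), RR gives ψ = 0.233, H_out = 9.129 kJ/mol
  T = 330.5 K: K = (3.270, 0.643, 0.115), RR gives ψ = 0.163, H_out = 6.052 kJ/mol
  T = 333.1 K: K = (3.390, 0.668, 0.120), RR gives ψ = 0.199, H_out = 7.629 kJ/mol
  T = 334.4 K: K = (3.450, 0.681, 0.122), RR gives ψ = 0.217, H_out = 8.411 kJ/mol
Linear interpolation between T = 333.1 (H_out = 7.629) and T = 334.4 (H_out = 8.411) on hF = 8.241 gives T ≈ 334.1 K, at which ψ = 0.21.

T = 334.1 K, V/F = 0.21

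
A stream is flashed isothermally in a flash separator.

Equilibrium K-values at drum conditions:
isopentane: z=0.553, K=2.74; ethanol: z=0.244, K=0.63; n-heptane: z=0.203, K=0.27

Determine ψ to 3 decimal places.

Iterate (Newton) starting at ψ = 0.5:
  ψ = 0.500: g = 0.1704, g' = -0.797 → ψ = 0.714
  ψ = 0.714: g = -0.0029, g' = -0.866 → ψ = 0.710
Converged at ψ = 0.710.

ψ = 0.710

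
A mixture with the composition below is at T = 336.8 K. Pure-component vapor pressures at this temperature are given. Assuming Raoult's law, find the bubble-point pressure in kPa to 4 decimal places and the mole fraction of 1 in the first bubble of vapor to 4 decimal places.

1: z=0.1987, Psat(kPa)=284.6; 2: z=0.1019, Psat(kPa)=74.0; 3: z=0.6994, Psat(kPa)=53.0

At the bubble point ψ → 0, so ΣzᵢKᵢ = 1 with Kᵢ = Pᵢˢᵃᵗ/P ⇒ P = ΣzᵢPᵢˢᵃᵗ.
P = 0.1987·284.6 + 0.1019·74.0 + 0.6994·53.0 = 101.1588 kPa
yᵢ = zᵢPᵢˢᵃᵗ/P ⇒ y_1 = 0.1987·284.6/101.1588 = 0.5590

Pbub = 101.1588 kPa, y_1 = 0.5590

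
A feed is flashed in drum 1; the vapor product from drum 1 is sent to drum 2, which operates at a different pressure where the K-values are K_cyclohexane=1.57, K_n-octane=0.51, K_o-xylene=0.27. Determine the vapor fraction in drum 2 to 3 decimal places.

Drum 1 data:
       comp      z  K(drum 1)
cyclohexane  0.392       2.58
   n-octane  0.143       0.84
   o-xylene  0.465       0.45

Drum 1:
Newton iteration, ψ₁⁰ = 0.59:
  ψ₁ = 0.590: g = -0.0833, g' = -0.575 → ψ₁ = 0.445
  ψ₁ = 0.445: g = 0.0004, g' = -0.588 → ψ₁ = 0.446
Converged at ψ₁ = 0.446.
Drum-1 compositions:
  cyclohexane: x = 0.230, y = 0.593
  n-octane: x = 0.154, y = 0.129
  o-xylene: x = 0.616, y = 0.277
Drum-2 feed = drum-1 vapor: z₂ = (0.5935, 0.1293, 0.2772).
Drum 2:
Iterate (Newton) starting at ψ₂ = 0.5:
  ψ₂ = 0.500: g = -0.1394, g' = -0.538 → ψ₂ = 0.241
  ψ₂ = 0.241: g = -0.0199, g' = -0.406 → ψ₂ = 0.192
  ψ₂ = 0.192: g = -0.0003, g' = -0.394 → ψ₂ = 0.191
Converged at ψ₂ = 0.191.
  cyclohexane: x = 0.535, y = 0.840
  n-octane: x = 0.143, y = 0.073
  o-xylene: x = 0.322, y = 0.087

V/F (drum 2) = 0.191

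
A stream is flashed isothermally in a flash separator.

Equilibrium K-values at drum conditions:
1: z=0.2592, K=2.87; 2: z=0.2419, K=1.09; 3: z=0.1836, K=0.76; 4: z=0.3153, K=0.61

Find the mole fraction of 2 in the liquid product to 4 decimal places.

Iterate (Newton) starting at V/F = 0.5:
  V/F = 0.5000: g = 0.06850, g' = -0.3315 → V/F = 0.7066
  V/F = 0.7066: g = 0.00646, g' = -0.2767 → V/F = 0.7300
  V/F = 0.7300: g = 0.00004, g' = -0.2730 → V/F = 0.7301
Converged at V/F = 0.7301.
Compositions from xᵢ = zᵢ/(1+V/F(Kᵢ−1)), yᵢ = Kᵢxᵢ:
  1: x = 0.1096, y = 0.3145
  2: x = 0.2270, y = 0.2474
  3: x = 0.2226, y = 0.1692
  4: x = 0.4408, y = 0.2689

x_2 = 0.2270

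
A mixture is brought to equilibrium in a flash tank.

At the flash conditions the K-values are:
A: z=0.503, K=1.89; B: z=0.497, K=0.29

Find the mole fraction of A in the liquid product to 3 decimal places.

Rachford–Rice: g(V/F) = Σ zᵢ(Kᵢ−1)/(1+V/F(Kᵢ−1)) = 0.
Feasibility: ΣzᵢKᵢ = 1.095, Σzᵢ/Kᵢ = 1.980 — both > 1, two phases present.
Binary case is linear: z₁(K₁−1)(1+V/F(K₂−1)) + z₂(K₂−1)(1+V/F(K₁−1)) = 0
⇒ V/F = [z₁(K₁−1)+z₂(K₂−1)] / [−(K₁−1)(K₂−1)] = 0.0948/0.6319 = 0.150
Compositions from xᵢ = zᵢ/(1+V/F(Kᵢ−1)), yᵢ = Kᵢxᵢ:
  A: x = 0.444, y = 0.839
  B: x = 0.556, y = 0.161

x_A = 0.444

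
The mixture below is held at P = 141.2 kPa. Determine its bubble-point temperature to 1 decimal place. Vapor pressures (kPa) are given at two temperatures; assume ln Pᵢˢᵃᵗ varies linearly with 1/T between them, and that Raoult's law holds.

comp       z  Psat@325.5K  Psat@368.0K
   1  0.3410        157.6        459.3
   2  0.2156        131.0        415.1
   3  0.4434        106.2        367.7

T = 328.5 K

Bubble-point temperature: ΣzᵢPᵢˢᵃᵗ(T) = P. Interpolate ln Pᵢˢᵃᵗ = aᵢ + bᵢ/T.
  T = 325.5 K: ΣzᵢPᵢˢᵃᵗ = 129.07 kPa
  T = 368.0 K: ΣzᵢPᵢˢᵃᵗ = 409.16 kPa
  T = 346.8 K: ΣzᵢPᵢˢᵃᵗ = 238.23 kPa
  T = 336.1 K: ΣzᵢPᵢˢᵃᵗ = 176.77 kPa
  T = 330.8 K: ΣzᵢPᵢˢᵃᵗ = 151.43 kPa
  T = 328.1 K: ΣzᵢPᵢˢᵃᵗ = 139.68 kPa
  T = 329.5 K: ΣzᵢPᵢˢᵃᵗ = 145.68 kPa
Interpolating between 328.1 K and 329.5 K gives T ≈ 328.5 K.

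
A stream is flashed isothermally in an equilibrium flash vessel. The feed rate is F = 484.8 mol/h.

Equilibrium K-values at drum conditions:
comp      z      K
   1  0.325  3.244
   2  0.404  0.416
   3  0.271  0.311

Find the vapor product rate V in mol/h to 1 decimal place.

V = 105.5 mol/h

Iterate (Newton) starting at V/F = 0.31:
  V/F = 0.310: g = -0.0954, g' = -0.983 → V/F = 0.213
  V/F = 0.213: g = 0.0053, g' = -1.106 → V/F = 0.218
Converged at V/F = 0.218.
Then V = V/F·F = 0.2177·484.8 = 105.5 mol/h and L = F − V = 379.3 mol/h.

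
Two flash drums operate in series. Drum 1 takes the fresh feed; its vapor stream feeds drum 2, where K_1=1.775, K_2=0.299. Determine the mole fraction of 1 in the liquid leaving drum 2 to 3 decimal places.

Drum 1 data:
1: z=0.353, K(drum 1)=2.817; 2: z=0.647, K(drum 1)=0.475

x_1 (drum 2) = 0.475

Drum 1:
Binary case is linear: z₁(K₁−1)(1+ψ₁(K₂−1)) + z₂(K₂−1)(1+ψ₁(K₁−1)) = 0
⇒ ψ₁ = [z₁(K₁−1)+z₂(K₂−1)] / [−(K₁−1)(K₂−1)] = 0.3017/0.9539 = 0.316
Drum-1 compositions:
  1: x = 0.224, y = 0.631
  2: x = 0.776, y = 0.369
Drum-2 feed = drum-1 vapor: z₂ = (0.6315, 0.3685).
Drum 2:
Material balance + equilibrium reduce to Σ zᵢ(Kᵢ−1)/(1+ψ₂(Kᵢ−1)) = 0.
g(0) = ΣzᵢKᵢ − 1 = 0.231 and g(1) = 1 − Σzᵢ/Kᵢ = -0.588, so a root lies in (0, 1).
Binary case is linear: z₁(K₁−1)(1+ψ₂(K₂−1)) + z₂(K₂−1)(1+ψ₂(K₁−1)) = 0
⇒ ψ₂ = [z₁(K₁−1)+z₂(K₂−1)] / [−(K₁−1)(K₂−1)] = 0.2311/0.5433 = 0.425
  1: x = 0.475, y = 0.843
  2: x = 0.525, y = 0.157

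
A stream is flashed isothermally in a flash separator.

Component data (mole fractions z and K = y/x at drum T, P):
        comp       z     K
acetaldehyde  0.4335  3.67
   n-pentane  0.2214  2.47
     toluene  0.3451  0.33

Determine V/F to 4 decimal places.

V/F = 0.8177

Material balance + equilibrium reduce to Σ zᵢ(Kᵢ−1)/(1+V/F(Kᵢ−1)) = 0.
Check two-phase: ΣzᵢKᵢ = 2.2517 > 1 and Σzᵢ/Kᵢ = 1.2535 > 1, so g(0) = 1.2517 > 0 and g(1) = -0.2535 < 0.
Iterate (Newton) starting at V/F = 0.5:
  V/F = 0.5000: g = 0.33558, g' = -1.0761 → V/F = 0.8119
  V/F = 0.8119: g = 0.00677, g' = -1.1523 → V/F = 0.8177
Converged at V/F = 0.8177.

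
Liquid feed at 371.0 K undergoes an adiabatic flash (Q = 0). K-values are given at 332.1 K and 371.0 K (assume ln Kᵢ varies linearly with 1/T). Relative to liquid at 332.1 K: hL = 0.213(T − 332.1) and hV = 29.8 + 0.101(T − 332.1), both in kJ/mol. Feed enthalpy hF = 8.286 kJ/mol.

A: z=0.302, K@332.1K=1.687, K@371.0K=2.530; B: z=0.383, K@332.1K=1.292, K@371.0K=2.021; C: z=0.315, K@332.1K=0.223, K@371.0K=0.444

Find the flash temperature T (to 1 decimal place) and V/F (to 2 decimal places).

T = 334.5 K, V/F = 0.26

Adiabatic flash: solve Rachford–Rice at each trial T, then check hF = ψ·hV(T) + (1−ψ)·hL(T).
  T = 332.1 K: K = (1.687, 1.292, 0.223), RR gives ψ = 0.196, H_out = 5.834 kJ/mol
  T = 371.0 K: K = (2.530, 2.021, 0.444), RR gives ψ = 0.973, H_out = 33.052 kJ/mol
  T = 351.6 K: K = (2.090, 1.637, 0.321), RR gives ψ = 0.623, H_out = 21.360 kJ/mol
  T = 341.9 K: K = (1.885, 1.460, 0.269), RR gives ψ = 0.439, H_out = 14.692 kJ/mol
  T = 337.0 K: K = (1.785, 1.375, 0.245), RR gives ψ = 0.329, H_out = 10.658 kJ/mol
  T = 334.6 K: K = (1.736, 1.334, 0.234), RR gives ψ = 0.267, H_out = 8.417 kJ/mol
  T = 333.4 K: K = (1.713, 1.314, 0.229), RR gives ψ = 0.234, H_out = 7.212 kJ/mol
Linear interpolation between T = 333.4 (H_out = 7.212) and T = 334.6 (H_out = 8.417) on hF = 8.286 gives T ≈ 334.5 K, at which ψ = 0.26.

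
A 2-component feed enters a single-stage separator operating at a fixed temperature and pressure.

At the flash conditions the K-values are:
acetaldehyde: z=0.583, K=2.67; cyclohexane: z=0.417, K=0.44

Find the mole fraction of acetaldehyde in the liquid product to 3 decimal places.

x_acetaldehyde = 0.251

Let β = V/F and solve Σ zᵢ(Kᵢ−1)/(1+β(Kᵢ−1)) = 0.
g(0) = ΣzᵢKᵢ − 1 = 0.740 and g(1) = 1 − Σzᵢ/Kᵢ = -0.166, so a root lies in (0, 1).
Binary case is linear: z₁(K₁−1)(1+β(K₂−1)) + z₂(K₂−1)(1+β(K₁−1)) = 0
⇒ β = [z₁(K₁−1)+z₂(K₂−1)] / [−(K₁−1)(K₂−1)] = 0.7401/0.9352 = 0.791
Compositions from xᵢ = zᵢ/(1+β(Kᵢ−1)), yᵢ = Kᵢxᵢ:
  acetaldehyde: x = 0.251, y = 0.670
  cyclohexane: x = 0.749, y = 0.330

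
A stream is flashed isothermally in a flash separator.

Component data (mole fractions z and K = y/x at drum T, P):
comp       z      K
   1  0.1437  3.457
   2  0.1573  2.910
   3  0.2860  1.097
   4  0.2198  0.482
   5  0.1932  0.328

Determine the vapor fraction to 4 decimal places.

ψ = 0.4833

Material balance + equilibrium reduce to Σ zᵢ(Kᵢ−1)/(1+ψ(Kᵢ−1)) = 0.
g(0) = ΣzᵢKᵢ − 1 = 0.4376 and g(1) = 1 − Σzᵢ/Kᵢ = -0.4014, so a root lies in (0, 1).
Newton–Raphson from ψ = 0.5:
  ψ = 0.5000: g = -0.01061, g' = -0.6326 → ψ = 0.4832
  ψ = 0.4832: g = 0.00002, g' = -0.6352 → ψ = 0.4833
Converged at ψ = 0.4833.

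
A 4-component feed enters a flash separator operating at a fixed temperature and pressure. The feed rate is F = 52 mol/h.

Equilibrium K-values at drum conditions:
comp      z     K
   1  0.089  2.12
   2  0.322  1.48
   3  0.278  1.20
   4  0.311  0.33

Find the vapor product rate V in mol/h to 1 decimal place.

V = 15.8 mol/h

Rachford–Rice: g(ψ) = Σ zᵢ(Kᵢ−1)/(1+ψ(Kᵢ−1)) = 0.
Feasibility: ΣzᵢKᵢ = 1.101, Σzᵢ/Kᵢ = 1.434 — both > 1, two phases present.
Iterate (Newton) starting at ψ = 0.5:
  ψ = 0.500: g = -0.0743, g' = -0.419 → ψ = 0.323
  ψ = 0.323: g = -0.0066, g' = -0.353 → ψ = 0.304
Converged at ψ = 0.304.
Then V = ψ·F = 0.3040·52 = 15.8 mol/h and L = F − V = 36.2 mol/h.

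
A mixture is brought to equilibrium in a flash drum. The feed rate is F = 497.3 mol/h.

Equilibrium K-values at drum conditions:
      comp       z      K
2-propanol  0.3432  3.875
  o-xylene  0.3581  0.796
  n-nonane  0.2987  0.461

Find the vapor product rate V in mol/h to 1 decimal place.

Rachford–Rice: g(ψ) = Σ zᵢ(Kᵢ−1)/(1+ψ(Kᵢ−1)) = 0.
Feasibility: ΣzᵢKᵢ = 1.7526, Σzᵢ/Kᵢ = 1.1864 — both > 1, two phases present.
Newton iteration, ψ⁰ = 0.44:
  ψ = 0.4400: g = 0.14432, g' = -0.7201 → ψ = 0.6404
  ψ = 0.6404: g = 0.01738, g' = -0.5735 → ψ = 0.6707
  ψ = 0.6707: g = 0.00016, g' = -0.5637 → ψ = 0.6710
Converged at ψ = 0.6710.
Then V = ψ·F = 0.6710·497.3 = 333.7 mol/h and L = F − V = 163.6 mol/h.

V = 333.7 mol/h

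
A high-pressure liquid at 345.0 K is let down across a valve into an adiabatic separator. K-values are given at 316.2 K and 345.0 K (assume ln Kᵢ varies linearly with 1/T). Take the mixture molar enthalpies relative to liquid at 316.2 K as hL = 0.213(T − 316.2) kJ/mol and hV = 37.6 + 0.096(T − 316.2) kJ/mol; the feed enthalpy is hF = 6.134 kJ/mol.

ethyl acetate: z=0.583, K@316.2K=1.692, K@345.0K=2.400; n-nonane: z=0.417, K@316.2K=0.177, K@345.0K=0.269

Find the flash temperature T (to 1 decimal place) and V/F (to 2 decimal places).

Adiabatic flash: solve Rachford–Rice at each trial T, then check hF = ψ·hV(T) + (1−ψ)·hL(T).
  T = 316.2 K: K = (1.692, 0.177), RR gives ψ = 0.106, H_out = 3.977 kJ/mol
  T = 345.0 K: K = (2.400, 0.269), RR gives ψ = 0.500, H_out = 23.239 kJ/mol
  T = 330.6 K: K = (2.031, 0.220), RR gives ψ = 0.343, H_out = 15.386 kJ/mol
  T = 323.4 K: K = (1.857, 0.198), RR gives ψ = 0.240, H_out = 10.372 kJ/mol
  T = 319.8 K: K = (1.774, 0.187), RR gives ψ = 0.178, H_out = 7.398 kJ/mol
  T = 318.0 K: K = (1.733, 0.182), RR gives ψ = 0.144, H_out = 5.752 kJ/mol
Linear interpolation between T = 318.0 (H_out = 5.752) and T = 319.8 (H_out = 7.398) on hF = 6.134 gives T ≈ 318.4 K, at which ψ = 0.15.

T = 318.4 K, V/F = 0.15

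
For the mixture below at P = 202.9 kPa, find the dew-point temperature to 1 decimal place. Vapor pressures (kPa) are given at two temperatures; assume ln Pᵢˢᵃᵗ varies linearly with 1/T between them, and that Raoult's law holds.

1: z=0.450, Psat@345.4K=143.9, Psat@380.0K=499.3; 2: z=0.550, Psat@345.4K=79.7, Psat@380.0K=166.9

Dew-point temperature: Σzᵢ·P/Pᵢˢᵃᵗ(T) = 1. Interpolate ln Pᵢˢᵃᵗ = aᵢ + bᵢ/T.
  T = 345.4 K: ΣzᵢP/Pᵢˢᵃᵗ = 2.0347
  T = 380.0 K: ΣzᵢP/Pᵢˢᵃᵗ = 0.8515
  T = 362.7 K: ΣzᵢP/Pᵢˢᵃᵗ = 1.2813
  T = 371.4 K: ΣzᵢP/Pᵢˢᵃᵗ = 1.0370
  T = 375.7 K: ΣzᵢP/Pᵢˢᵃᵗ = 0.9383
  T = 373.5 K: ΣzᵢP/Pᵢˢᵃᵗ = 0.9872
  T = 372.4 K: ΣzᵢP/Pᵢˢᵃᵗ = 1.0129
  T = 372.9 K: ΣzᵢP/Pᵢˢᵃᵗ = 1.0011
Interpolating between 372.9 K and 373.5 K gives T ≈ 372.9 K.

T = 372.9 K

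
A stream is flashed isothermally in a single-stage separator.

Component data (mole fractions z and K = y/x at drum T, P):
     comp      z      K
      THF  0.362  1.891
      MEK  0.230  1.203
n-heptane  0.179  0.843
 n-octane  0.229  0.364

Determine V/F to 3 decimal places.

Newton iteration, V/F⁰ = 0.5:
  V/F = 0.500: g = 0.0215, g' = -0.350 → V/F = 0.561
  V/F = 0.561: g = -0.0004, g' = -0.365 → V/F = 0.560
Converged at V/F = 0.560.

V/F = 0.560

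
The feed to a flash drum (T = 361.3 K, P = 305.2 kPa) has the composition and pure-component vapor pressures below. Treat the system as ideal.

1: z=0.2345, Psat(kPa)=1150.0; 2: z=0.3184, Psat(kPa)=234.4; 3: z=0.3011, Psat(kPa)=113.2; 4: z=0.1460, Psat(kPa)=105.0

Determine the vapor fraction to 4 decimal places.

Raoult's law: Kᵢ = Pᵢˢᵃᵗ/P = Pᵢˢᵃᵗ/305.2.
  K_1 = 1150.0/305.2 = 3.768021, K_2 = 234.4/305.2 = 0.768021, K_3 = 113.2/305.2 = 0.370904, K_4 = 105.0/305.2 = 0.344037
Material balance + equilibrium reduce to Σ zᵢ(Kᵢ−1)/(1+ψ(Kᵢ−1)) = 0.
Check two-phase: ΣzᵢKᵢ = 1.2900 > 1 and Σzᵢ/Kᵢ = 1.7130 > 1, so g(0) = 0.2900 > 0 and g(1) = -0.7130 < 0.
Newton–Raphson from ψ = 0.5:
  ψ = 0.5000: g = -0.23014, g' = -0.7308 → ψ = 0.1851
  ψ = 0.1851: g = 0.02865, g' = -1.0383 → ψ = 0.2127
  ψ = 0.2127: g = 0.00091, g' = -0.9745 → ψ = 0.2136
Converged at ψ = 0.2136.

ψ = 0.2136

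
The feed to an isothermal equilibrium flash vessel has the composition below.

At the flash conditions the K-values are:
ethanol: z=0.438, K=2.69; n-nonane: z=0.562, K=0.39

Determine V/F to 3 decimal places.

Material balance + equilibrium reduce to Σ zᵢ(Kᵢ−1)/(1+V/F(Kᵢ−1)) = 0.
Feasibility: ΣzᵢKᵢ = 1.397, Σzᵢ/Kᵢ = 1.604 — both > 1, two phases present.
Newton–Raphson from V/F = 0.66:
  V/F = 0.660: g = -0.2239, g' = -0.866 → V/F = 0.401
  V/F = 0.401: g = -0.0128, g' = -0.811 → V/F = 0.385
Converged at V/F = 0.385.

V/F = 0.385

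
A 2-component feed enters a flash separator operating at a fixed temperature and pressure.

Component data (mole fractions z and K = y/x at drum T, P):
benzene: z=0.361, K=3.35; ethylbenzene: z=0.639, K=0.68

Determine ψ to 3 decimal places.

Rachford–Rice: g(ψ) = Σ zᵢ(Kᵢ−1)/(1+ψ(Kᵢ−1)) = 0.
Feasibility: ΣzᵢKᵢ = 1.644, Σzᵢ/Kᵢ = 1.047 — both > 1, two phases present.
Newton–Raphson from ψ = 0.45:
  ψ = 0.450: g = 0.1734, g' = -0.560 → ψ = 0.760
  ψ = 0.760: g = 0.0345, g' = -0.371 → ψ = 0.852
  ψ = 0.852: g = 0.0013, g' = -0.345 → ψ = 0.856
Converged at ψ = 0.856.

ψ = 0.856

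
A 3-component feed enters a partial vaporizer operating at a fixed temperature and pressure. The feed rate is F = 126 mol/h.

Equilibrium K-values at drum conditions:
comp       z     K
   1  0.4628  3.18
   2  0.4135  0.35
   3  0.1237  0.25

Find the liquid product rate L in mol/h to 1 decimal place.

Let ψ = V/F and solve Σ zᵢ(Kᵢ−1)/(1+ψ(Kᵢ−1)) = 0.
Check two-phase: ΣzᵢKᵢ = 1.6474 > 1 and Σzᵢ/Kᵢ = 1.8218 > 1, so g(0) = 0.6474 > 0 and g(1) = -0.8218 < 0.
Iterate (Newton) starting at ψ = 0.5:
  ψ = 0.5000: g = -0.06390, g' = -1.0651 → ψ = 0.4400
Converged at ψ = 0.4400.
Then V = ψ·F = 0.4400·126 = 55.4 mol/h and L = F − V = 70.6 mol/h.

L = 70.6 mol/h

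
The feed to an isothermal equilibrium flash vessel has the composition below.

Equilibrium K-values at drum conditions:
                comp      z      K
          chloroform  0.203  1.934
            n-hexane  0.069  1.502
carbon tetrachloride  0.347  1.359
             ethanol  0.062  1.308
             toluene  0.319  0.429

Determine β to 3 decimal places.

Newton iteration, β⁰ = 0.42:
  β = 0.420: g = 0.0503, g' = -0.322 → β = 0.577
  β = 0.577: g = -0.0020, g' = -0.351 → β = 0.571
Converged at β = 0.571.

β = 0.571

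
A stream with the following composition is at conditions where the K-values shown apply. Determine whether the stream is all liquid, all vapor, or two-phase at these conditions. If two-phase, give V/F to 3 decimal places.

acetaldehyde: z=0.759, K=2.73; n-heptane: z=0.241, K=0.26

ΣzᵢKᵢ = 2.135; Σzᵢ/Kᵢ = 1.205.
Both exceed 1, so a two-phase solution exists.
Let ψ = V/F and solve Σ zᵢ(Kᵢ−1)/(1+ψ(Kᵢ−1)) = 0.
Binary case is linear: z₁(K₁−1)(1+ψ(K₂−1)) + z₂(K₂−1)(1+ψ(K₁−1)) = 0
⇒ ψ = [z₁(K₁−1)+z₂(K₂−1)] / [−(K₁−1)(K₂−1)] = 1.1347/1.2802 = 0.886

two-phase, V/F = 0.886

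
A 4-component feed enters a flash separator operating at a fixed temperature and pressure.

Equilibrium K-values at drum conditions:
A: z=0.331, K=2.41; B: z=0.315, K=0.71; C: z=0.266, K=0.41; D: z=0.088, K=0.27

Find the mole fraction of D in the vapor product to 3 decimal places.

Material balance + equilibrium reduce to Σ zᵢ(Kᵢ−1)/(1+ψ(Kᵢ−1)) = 0.
Check two-phase: ΣzᵢKᵢ = 1.154 > 1 and Σzᵢ/Kᵢ = 1.556 > 1, so g(0) = 0.154 > 0 and g(1) = -0.556 < 0.
Newton iteration, ψ⁰ = 0.45:
  ψ = 0.450: g = -0.1289, g' = -0.557 → ψ = 0.219
  ψ = 0.219: g = 0.0026, g' = -0.603 → ψ = 0.223
Converged at ψ = 0.223.
Compositions from xᵢ = zᵢ/(1+ψ(Kᵢ−1)), yᵢ = Kᵢxᵢ:
  A: x = 0.252, y = 0.607
  B: x = 0.337, y = 0.239
  C: x = 0.306, y = 0.126
  D: x = 0.105, y = 0.028

y_D = 0.028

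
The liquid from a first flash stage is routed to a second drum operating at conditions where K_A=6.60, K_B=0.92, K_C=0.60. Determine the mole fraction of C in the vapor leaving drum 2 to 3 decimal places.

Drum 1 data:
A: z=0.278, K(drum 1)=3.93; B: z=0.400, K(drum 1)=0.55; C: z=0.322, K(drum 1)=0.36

y_C (drum 2) = 0.291

Drum 1:
Newton–Raphson from ψ₁ = 0.5:
  ψ₁ = 0.500: g = -0.2049, g' = -0.813 → ψ₁ = 0.248
  ψ₁ = 0.248: g = 0.0242, g' = -1.090 → ψ₁ = 0.270
  ψ₁ = 0.270: g = 0.0005, g' = -1.041 → ψ₁ = 0.271
Converged at ψ₁ = 0.271.
Drum-1 compositions:
  A: x = 0.155, y = 0.609
  B: x = 0.455, y = 0.251
  C: x = 0.389, y = 0.140
Drum-2 feed = drum-1 liquid: z₂ = (0.1550, 0.4555, 0.3895).
Drum 2:
Iterate (Newton) starting at ψ₂ = 0.5:
  ψ₂ = 0.500: g = -0.0042, g' = -0.437 → ψ₂ = 0.490
Converged at ψ₂ = 0.490.
  A: x = 0.041, y = 0.273
  B: x = 0.474, y = 0.436
  C: x = 0.485, y = 0.291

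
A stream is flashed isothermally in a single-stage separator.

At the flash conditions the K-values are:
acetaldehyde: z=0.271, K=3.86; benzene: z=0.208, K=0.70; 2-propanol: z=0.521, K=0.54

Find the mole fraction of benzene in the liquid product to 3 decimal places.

Rachford–Rice: g(ψ) = Σ zᵢ(Kᵢ−1)/(1+ψ(Kᵢ−1)) = 0.
Check two-phase: ΣzᵢKᵢ = 1.473 > 1 and Σzᵢ/Kᵢ = 1.332 > 1, so g(0) = 0.473 > 0 and g(1) = -0.332 < 0.
Iterate (Newton) starting at ψ = 0.5:
  ψ = 0.500: g = -0.0657, g' = -0.587 → ψ = 0.388
  ψ = 0.388: g = 0.0050, g' = -0.685 → ψ = 0.395
Converged at ψ = 0.395.
Compositions from xᵢ = zᵢ/(1+ψ(Kᵢ−1)), yᵢ = Kᵢxᵢ:
  acetaldehyde: x = 0.127, y = 0.491
  benzene: x = 0.236, y = 0.165
  2-propanol: x = 0.637, y = 0.344

x_benzene = 0.236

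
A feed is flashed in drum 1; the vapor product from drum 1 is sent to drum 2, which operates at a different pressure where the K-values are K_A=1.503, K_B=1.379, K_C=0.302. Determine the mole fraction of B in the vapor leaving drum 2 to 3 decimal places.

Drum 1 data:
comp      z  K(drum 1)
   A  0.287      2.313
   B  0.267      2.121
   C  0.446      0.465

Drum 1:
Material balance + equilibrium reduce to Σ zᵢ(Kᵢ−1)/(1+ψ₁(Kᵢ−1)) = 0.
g(0) = ΣzᵢKᵢ − 1 = 0.438 and g(1) = 1 − Σzᵢ/Kᵢ = -0.209, so a root lies in (0, 1).
Iterate (Newton) starting at ψ₁ = 0.5:
  ψ₁ = 0.500: g = 0.0935, g' = -0.556 → ψ₁ = 0.668
  ψ₁ = 0.668: g = 0.0005, g' = -0.559 → ψ₁ = 0.669
Converged at ψ₁ = 0.669.
Drum-1 compositions:
  A: x = 0.153, y = 0.353
  B: x = 0.153, y = 0.324
  C: x = 0.695, y = 0.323
Drum-2 feed = drum-1 vapor: z₂ = (0.3534, 0.3236, 0.3230).
Drum 2:
Let ψ₂ = V/F and solve Σ zᵢ(Kᵢ−1)/(1+ψ₂(Kᵢ−1)) = 0.
Feasibility: ΣzᵢKᵢ = 1.075, Σzᵢ/Kᵢ = 1.539 — both > 1, two phases present.
Iterate (Newton) starting at ψ₂ = 0.4:
  ψ₂ = 0.400: g = -0.0583, g' = -0.400 → ψ₂ = 0.254
  ψ₂ = 0.254: g = -0.0046, g' = -0.342 → ψ₂ = 0.241
Converged at ψ₂ = 0.241.
  A: x = 0.315, y = 0.474
  B: x = 0.297, y = 0.409
  C: x = 0.388, y = 0.117

y_B (drum 2) = 0.409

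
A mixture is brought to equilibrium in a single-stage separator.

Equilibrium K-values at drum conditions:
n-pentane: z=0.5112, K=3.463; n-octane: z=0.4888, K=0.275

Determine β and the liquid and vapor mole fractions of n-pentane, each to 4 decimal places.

Material balance + equilibrium reduce to Σ zᵢ(Kᵢ−1)/(1+β(Kᵢ−1)) = 0.
Feasibility: ΣzᵢKᵢ = 1.9047, Σzᵢ/Kᵢ = 1.9251 — both > 1, two phases present.
Newton iteration, β⁰ = 0.34:
  β = 0.3400: g = 0.21493, g' = -1.3711 → β = 0.4968
  β = 0.4968: g = 0.01240, g' = -1.2548 → β = 0.5066
Converged at β = 0.5066.
Compositions from xᵢ = zᵢ/(1+β(Kᵢ−1)), yᵢ = Kᵢxᵢ:
  n-pentane: x = 0.2274, y = 0.7875
  n-octane: x = 0.7726, y = 0.2125

β = 0.5066, x_n-pentane = 0.2274, y_n-pentane = 0.7875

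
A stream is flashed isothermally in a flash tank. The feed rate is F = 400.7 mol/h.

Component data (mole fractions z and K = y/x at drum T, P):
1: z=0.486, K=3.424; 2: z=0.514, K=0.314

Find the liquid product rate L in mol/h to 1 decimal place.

Material balance + equilibrium reduce to Σ zᵢ(Kᵢ−1)/(1+β(Kᵢ−1)) = 0.
g(0) = ΣzᵢKᵢ − 1 = 0.825 and g(1) = 1 − Σzᵢ/Kᵢ = -0.779, so a root lies in (0, 1).
Newton–Raphson from β = 0.58:
  β = 0.580: g = -0.0960, g' = -1.161 → β = 0.497
  β = 0.497: g = -0.0010, g' = -1.144 → β = 0.496
Converged at β = 0.496.
Then V = β·F = 0.4964·400.7 = 198.9 mol/h and L = F − V = 201.8 mol/h.

L = 201.8 mol/h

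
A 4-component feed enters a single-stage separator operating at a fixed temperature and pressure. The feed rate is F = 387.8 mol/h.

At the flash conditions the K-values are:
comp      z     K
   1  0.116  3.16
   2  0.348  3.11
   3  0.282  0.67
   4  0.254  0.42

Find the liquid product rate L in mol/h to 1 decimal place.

Let ψ = V/F and solve Σ zᵢ(Kᵢ−1)/(1+ψ(Kᵢ−1)) = 0.
g(0) = ΣzᵢKᵢ − 1 = 0.744 and g(1) = 1 − Σzᵢ/Kᵢ = -0.174, so a root lies in (0, 1).
Iterate (Newton) starting at ψ = 0.67:
  ψ = 0.670: g = 0.0462, g' = -0.636 → ψ = 0.743
Converged at ψ = 0.743.
Then V = ψ·F = 0.7430·387.8 = 288.1 mol/h and L = F − V = 99.7 mol/h.

L = 99.7 mol/h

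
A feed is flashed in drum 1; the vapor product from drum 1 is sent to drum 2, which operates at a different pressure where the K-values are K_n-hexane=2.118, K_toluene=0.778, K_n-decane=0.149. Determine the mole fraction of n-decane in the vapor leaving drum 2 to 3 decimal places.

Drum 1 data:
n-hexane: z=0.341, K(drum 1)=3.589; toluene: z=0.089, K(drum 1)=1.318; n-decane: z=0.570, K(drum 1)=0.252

y_n-decane (drum 2) = 0.072

Drum 1:
Newton iteration, ψ₁⁰ = 0.48:
  ψ₁ = 0.480: g = -0.2470, g' = -1.237 → ψ₁ = 0.280
  ψ₁ = 0.280: g = -0.0020, g' = -1.286 → ψ₁ = 0.279
Converged at ψ₁ = 0.279.
Drum-1 compositions:
  n-hexane: x = 0.198, y = 0.711
  toluene: x = 0.082, y = 0.108
  n-decane: x = 0.720, y = 0.181
Drum-2 feed = drum-1 vapor: z₂ = (0.7108, 0.1077, 0.1815).
Drum 2:
Material balance + equilibrium reduce to Σ zᵢ(Kᵢ−1)/(1+ψ₂(Kᵢ−1)) = 0.
g(0) = ΣzᵢKᵢ − 1 = 0.616 and g(1) = 1 − Σzᵢ/Kᵢ = -0.692, so a root lies in (0, 1).
Iterate (Newton) starting at ψ₂ = 0.38:
  ψ₂ = 0.380: g = 0.3033, g' = -0.731 → ψ₂ = 0.795
  ψ₂ = 0.795: g = -0.0857, g' = -1.513 → ψ₂ = 0.738
  ψ₂ = 0.738: g = -0.0087, g' = -1.225 → ψ₂ = 0.731
Converged at ψ₂ = 0.731.
  n-hexane: x = 0.391, y = 0.828
  toluene: x = 0.129, y = 0.100
  n-decane: x = 0.480, y = 0.072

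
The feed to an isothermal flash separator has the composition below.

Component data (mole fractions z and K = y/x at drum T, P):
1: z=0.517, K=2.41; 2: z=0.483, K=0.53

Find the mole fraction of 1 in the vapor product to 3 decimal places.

Rachford–Rice: g(V/F) = Σ zᵢ(Kᵢ−1)/(1+V/F(Kᵢ−1)) = 0.
Check two-phase: ΣzᵢKᵢ = 1.502 > 1 and Σzᵢ/Kᵢ = 1.126 > 1, so g(0) = 0.502 > 0 and g(1) = -0.126 < 0.
Binary case is linear: z₁(K₁−1)(1+V/F(K₂−1)) + z₂(K₂−1)(1+V/F(K₁−1)) = 0
⇒ V/F = [z₁(K₁−1)+z₂(K₂−1)] / [−(K₁−1)(K₂−1)] = 0.5020/0.6627 = 0.757
Compositions from xᵢ = zᵢ/(1+V/F(Kᵢ−1)), yᵢ = Kᵢxᵢ:
  1: x = 0.250, y = 0.603
  2: x = 0.750, y = 0.398

y_1 = 0.603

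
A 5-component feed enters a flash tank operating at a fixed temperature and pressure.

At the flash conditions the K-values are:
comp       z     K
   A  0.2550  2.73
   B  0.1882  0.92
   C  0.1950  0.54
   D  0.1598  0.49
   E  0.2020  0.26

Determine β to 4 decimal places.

Material balance + equilibrium reduce to Σ zᵢ(Kᵢ−1)/(1+β(Kᵢ−1)) = 0.
Feasibility: ΣzᵢKᵢ = 1.1054, Σzᵢ/Kᵢ = 1.7621 — both > 1, two phases present.
Newton–Raphson from β = 0.61:
  β = 0.6100: g = -0.31665, g' = -0.7168 → β = 0.1683
  β = 0.1683: g = -0.03069, g' = -0.7016 → β = 0.1245
  β = 0.1245: g = 0.00092, g' = -0.7459 → β = 0.1258
Converged at β = 0.1258.

β = 0.1258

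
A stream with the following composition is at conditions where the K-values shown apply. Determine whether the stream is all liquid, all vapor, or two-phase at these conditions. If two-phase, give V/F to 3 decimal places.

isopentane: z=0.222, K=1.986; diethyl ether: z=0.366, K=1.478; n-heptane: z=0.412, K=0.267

two-phase, V/F = 0.178

ΣzᵢKᵢ = 1.092; Σzᵢ/Kᵢ = 1.902.
Both exceed 1, so a two-phase solution exists.
Material balance + equilibrium reduce to Σ zᵢ(Kᵢ−1)/(1+ψ(Kᵢ−1)) = 0.
Iterate (Newton) starting at ψ = 0.53:
  ψ = 0.530: g = -0.2105, g' = -0.738 → ψ = 0.245
  ψ = 0.245: g = -0.0351, g' = -0.536 → ψ = 0.179
  ψ = 0.179: g = -0.0006, g' = -0.520 → ψ = 0.178
Converged at ψ = 0.178.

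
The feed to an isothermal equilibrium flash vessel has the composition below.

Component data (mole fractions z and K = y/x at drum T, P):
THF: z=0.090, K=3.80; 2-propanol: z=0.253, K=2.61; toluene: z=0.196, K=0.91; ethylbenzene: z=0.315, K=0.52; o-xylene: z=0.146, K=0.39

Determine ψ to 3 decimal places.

ψ = 0.474

Let ψ = V/F and solve Σ zᵢ(Kᵢ−1)/(1+ψ(Kᵢ−1)) = 0.
Check two-phase: ΣzᵢKᵢ = 1.401 > 1 and Σzᵢ/Kᵢ = 1.316 > 1, so g(0) = 0.401 > 0 and g(1) = -0.316 < 0.
Newton–Raphson from ψ = 0.5:
  ψ = 0.500: g = -0.0149, g' = -0.564 → ψ = 0.474
Converged at ψ = 0.474.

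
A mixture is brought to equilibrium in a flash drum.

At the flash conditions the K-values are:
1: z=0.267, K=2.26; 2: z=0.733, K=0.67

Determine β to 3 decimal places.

β = 0.227

Rachford–Rice: g(β) = Σ zᵢ(Kᵢ−1)/(1+β(Kᵢ−1)) = 0.
Feasibility: ΣzᵢKᵢ = 1.095, Σzᵢ/Kᵢ = 1.212 — both > 1, two phases present.
Newton–Raphson from β = 0.5:
  β = 0.500: g = -0.0833, g' = -0.274 → β = 0.196
  β = 0.196: g = 0.0112, g' = -0.364 → β = 0.227
Converged at β = 0.227.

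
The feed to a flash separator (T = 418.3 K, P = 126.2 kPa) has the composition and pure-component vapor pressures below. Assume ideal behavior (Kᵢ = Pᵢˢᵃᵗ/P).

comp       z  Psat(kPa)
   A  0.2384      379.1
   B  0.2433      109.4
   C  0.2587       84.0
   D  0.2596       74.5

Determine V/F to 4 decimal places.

V/F = 0.4098

Raoult's law: Kᵢ = Pᵢˢᵃᵗ/P = Pᵢˢᵃᵗ/126.2.
  K_A = 379.1/126.2 = 3.003962, K_B = 109.4/126.2 = 0.866878, K_C = 84.0/126.2 = 0.665610, K_D = 74.5/126.2 = 0.590333
Rachford–Rice: g(V/F) = Σ zᵢ(Kᵢ−1)/(1+V/F(Kᵢ−1)) = 0.
g(0) = ΣzᵢKᵢ − 1 = 0.2525 and g(1) = 1 − Σzᵢ/Kᵢ = -0.1884, so a root lies in (0, 1).
Iterate (Newton) starting at V/F = 0.5:
  V/F = 0.5000: g = -0.03368, g' = -0.3544 → V/F = 0.4050
  V/F = 0.4050: g = 0.00193, g' = -0.3979 → V/F = 0.4098
Converged at V/F = 0.4098.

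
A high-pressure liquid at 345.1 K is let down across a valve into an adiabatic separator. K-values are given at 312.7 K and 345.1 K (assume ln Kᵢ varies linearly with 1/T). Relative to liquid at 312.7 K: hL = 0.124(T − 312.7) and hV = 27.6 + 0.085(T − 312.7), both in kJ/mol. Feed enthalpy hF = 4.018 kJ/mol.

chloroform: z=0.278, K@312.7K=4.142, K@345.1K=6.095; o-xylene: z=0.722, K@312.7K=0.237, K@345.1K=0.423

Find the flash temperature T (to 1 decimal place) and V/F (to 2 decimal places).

T = 313.8 K, V/F = 0.14

Adiabatic flash: solve Rachford–Rice at each trial T, then check hF = ψ·hV(T) + (1−ψ)·hL(T).
  T = 312.7 K: K = (4.142, 0.237), RR gives ψ = 0.135, H_out = 3.714 kJ/mol
  T = 345.1 K: K = (6.095, 0.423), RR gives ψ = 0.340, H_out = 12.974 kJ/mol
  T = 328.9 K: K = (5.073, 0.321), RR gives ψ = 0.232, H_out = 8.272 kJ/mol
  T = 320.8 K: K = (4.595, 0.277), RR gives ψ = 0.184, H_out = 6.016 kJ/mol
  T = 316.8 K: K = (4.369, 0.257), RR gives ψ = 0.160, H_out = 4.890 kJ/mol
  T = 314.8 K: K = (4.257, 0.247), RR gives ψ = 0.148, H_out = 4.320 kJ/mol
Linear interpolation between T = 312.7 (H_out = 3.714) and T = 314.8 (H_out = 4.320) on hF = 4.018 gives T ≈ 313.8 K, at which ψ = 0.14.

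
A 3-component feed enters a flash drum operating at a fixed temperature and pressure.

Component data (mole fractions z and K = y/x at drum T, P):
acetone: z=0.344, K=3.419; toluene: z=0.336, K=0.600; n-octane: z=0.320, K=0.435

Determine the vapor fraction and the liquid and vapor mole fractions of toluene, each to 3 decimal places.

Rachford–Rice: g(ψ) = Σ zᵢ(Kᵢ−1)/(1+ψ(Kᵢ−1)) = 0.
Feasibility: ΣzᵢKᵢ = 1.517, Σzᵢ/Kᵢ = 1.396 — both > 1, two phases present.
Newton iteration, ψ⁰ = 0.5:
  ψ = 0.500: g = -0.0434, g' = -0.695 → ψ = 0.438
  ψ = 0.438: g = 0.0011, g' = -0.734 → ψ = 0.439
Converged at ψ = 0.439.
Compositions from xᵢ = zᵢ/(1+ψ(Kᵢ−1)), yᵢ = Kᵢxᵢ:
  acetone: x = 0.167, y = 0.570
  toluene: x = 0.408, y = 0.245
  n-octane: x = 0.426, y = 0.185

ψ = 0.439, x_toluene = 0.408, y_toluene = 0.245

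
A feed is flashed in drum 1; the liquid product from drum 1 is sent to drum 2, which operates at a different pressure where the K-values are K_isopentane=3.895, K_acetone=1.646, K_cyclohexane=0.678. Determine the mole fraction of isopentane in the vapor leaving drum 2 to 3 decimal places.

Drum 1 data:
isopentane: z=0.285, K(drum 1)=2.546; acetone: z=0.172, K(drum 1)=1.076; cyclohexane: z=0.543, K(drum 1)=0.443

y_isopentane (drum 2) = 0.258

Drum 1:
Material balance + equilibrium reduce to Σ zᵢ(Kᵢ−1)/(1+ψ₁(Kᵢ−1)) = 0.
Check two-phase: ΣzᵢKᵢ = 1.151 > 1 and Σzᵢ/Kᵢ = 1.498 > 1, so g(0) = 0.151 > 0 and g(1) = -0.498 < 0.
Newton iteration, ψ₁⁰ = 0.5:
  ψ₁ = 0.500: g = -0.1581, g' = -0.541 → ψ₁ = 0.208
  ψ₁ = 0.208: g = 0.0042, g' = -0.607 → ψ₁ = 0.215
Converged at ψ₁ = 0.215.
Drum-1 compositions:
  isopentane: x = 0.214, y = 0.545
  acetone: x = 0.169, y = 0.182
  cyclohexane: x = 0.617, y = 0.273
Drum-2 feed = drum-1 liquid: z₂ = (0.2139, 0.1692, 0.6168).
Drum 2:
Let ψ₂ = V/F and solve Σ zᵢ(Kᵢ−1)/(1+ψ₂(Kᵢ−1)) = 0.
g(0) = ΣzᵢKᵢ − 1 = 0.530 and g(1) = 1 − Σzᵢ/Kᵢ = -0.068, so a root lies in (0, 1).
Newton iteration, ψ₂⁰ = 0.5:
  ψ₂ = 0.500: g = 0.0989, g' = -0.431 → ψ₂ = 0.730
  ψ₂ = 0.730: g = 0.0136, g' = -0.327 → ψ₂ = 0.771
  ψ₂ = 0.771: g = 0.0002, g' = -0.316 → ψ₂ = 0.772
Converged at ψ₂ = 0.772.
  isopentane: x = 0.066, y = 0.258
  acetone: x = 0.113, y = 0.186
  cyclohexane: x = 0.821, y = 0.557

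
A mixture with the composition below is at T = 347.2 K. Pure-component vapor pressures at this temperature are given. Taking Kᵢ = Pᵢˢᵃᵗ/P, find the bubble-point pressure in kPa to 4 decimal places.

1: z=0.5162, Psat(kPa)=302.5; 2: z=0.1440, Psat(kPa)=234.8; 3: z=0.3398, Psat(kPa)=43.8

At the bubble point ψ → 0, so ΣzᵢKᵢ = 1 with Kᵢ = Pᵢˢᵃᵗ/P ⇒ P = ΣzᵢPᵢˢᵃᵗ.
P = 0.5162·302.5 + 0.1440·234.8 + 0.3398·43.8 = 204.8449 kPa

Pbub = 204.8449 kPa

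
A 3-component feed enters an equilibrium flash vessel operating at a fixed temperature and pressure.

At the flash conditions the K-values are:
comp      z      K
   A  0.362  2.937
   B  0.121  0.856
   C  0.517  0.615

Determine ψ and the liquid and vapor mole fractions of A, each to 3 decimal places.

ψ = 0.715, x_A = 0.152, y_A = 0.446

Rachford–Rice: g(ψ) = Σ zᵢ(Kᵢ−1)/(1+ψ(Kᵢ−1)) = 0.
Feasibility: ΣzᵢKᵢ = 1.485, Σzᵢ/Kᵢ = 1.105 — both > 1, two phases present.
Iterate (Newton) starting at ψ = 0.5:
  ψ = 0.500: g = 0.0909, g' = -0.471 → ψ = 0.693
  ψ = 0.693: g = 0.0085, g' = -0.393 → ψ = 0.715
Converged at ψ = 0.715.
Compositions from xᵢ = zᵢ/(1+ψ(Kᵢ−1)), yᵢ = Kᵢxᵢ:
  A: x = 0.152, y = 0.446
  B: x = 0.135, y = 0.115
  C: x = 0.713, y = 0.439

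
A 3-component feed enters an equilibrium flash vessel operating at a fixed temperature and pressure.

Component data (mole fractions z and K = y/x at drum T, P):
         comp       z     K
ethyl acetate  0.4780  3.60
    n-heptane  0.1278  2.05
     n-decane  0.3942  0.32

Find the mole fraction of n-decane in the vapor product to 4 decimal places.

Rachford–Rice: g(V/F) = Σ zᵢ(Kᵢ−1)/(1+V/F(Kᵢ−1)) = 0.
g(0) = ΣzᵢKᵢ − 1 = 1.1089 and g(1) = 1 − Σzᵢ/Kᵢ = -0.4270, so a root lies in (0, 1).
Newton iteration, V/F⁰ = 0.58:
  V/F = 0.5800: g = 0.13631, g' = -1.0651 → V/F = 0.7080
  V/F = 0.7080: g = -0.00244, g' = -1.1246 → V/F = 0.7058
Converged at V/F = 0.7058.
Compositions from xᵢ = zᵢ/(1+V/F(Kᵢ−1)), yᵢ = Kᵢxᵢ:
  ethyl acetate: x = 0.1686, y = 0.6070
  n-heptane: x = 0.0734, y = 0.1505
  n-decane: x = 0.7580, y = 0.2426

y_n-decane = 0.2426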